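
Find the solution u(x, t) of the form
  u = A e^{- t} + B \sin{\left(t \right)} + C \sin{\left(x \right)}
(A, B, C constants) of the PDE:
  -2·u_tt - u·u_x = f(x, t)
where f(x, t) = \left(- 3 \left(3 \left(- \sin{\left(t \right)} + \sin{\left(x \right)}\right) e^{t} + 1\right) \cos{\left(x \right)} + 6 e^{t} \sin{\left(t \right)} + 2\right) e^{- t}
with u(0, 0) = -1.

Answer: u(x, t) = 3 \sin{\left(t \right)} - 3 \sin{\left(x \right)} - e^{- t}

Derivation:
Substitute the ansatz u = A e^{- t} + B \sin{\left(t \right)} + C \sin{\left(x \right)} into the left-hand side.
Derivatives of the ansatz:
  u_tt = A e^{- t} - B \sin{\left(t \right)}
  u_x = C \cos{\left(x \right)}
Term by term:
  -2·u_tt = - 2 A e^{- t} + 2 B \sin{\left(t \right)}
  -u·u_x = - A C e^{- t} \cos{\left(x \right)} - B C \sin{\left(t \right)} \cos{\left(x \right)} - C^{2} \sin{\left(x \right)} \cos{\left(x \right)}
So the left-hand side equals
  - A C e^{- t} \cos{\left(x \right)} - 2 A e^{- t} - B C \sin{\left(t \right)} \cos{\left(x \right)} + 2 B \sin{\left(t \right)} - C^{2} \sin{\left(x \right)} \cos{\left(x \right)}
This must equal f(x, t) = \left(- 3 \left(3 \left(- \sin{\left(t \right)} + \sin{\left(x \right)}\right) e^{t} + 1\right) \cos{\left(x \right)} + 6 e^{t} \sin{\left(t \right)} + 2\right) e^{- t} identically.
Matching coefficients of the independent functions:
  [e^{- t} \cos{\left(x \right)}]:  - A C = -3
  [\sin{\left(t \right)} \cos{\left(x \right)}]:  - B C = 9
  [\sin{\left(x \right)} \cos{\left(x \right)}]:  - C^{2} = -9
  [e^{- t}]:  - 2 A = 2
  [\sin{\left(t \right)}]:  2 B = 6
Solving: A = -1, B = 3, C = -3.
Check against the point condition:
  u(0, 0) = -1  ⟹  A = -1  ✓
Hence u(x, t) = 3 \sin{\left(t \right)} - 3 \sin{\left(x \right)} - e^{- t}.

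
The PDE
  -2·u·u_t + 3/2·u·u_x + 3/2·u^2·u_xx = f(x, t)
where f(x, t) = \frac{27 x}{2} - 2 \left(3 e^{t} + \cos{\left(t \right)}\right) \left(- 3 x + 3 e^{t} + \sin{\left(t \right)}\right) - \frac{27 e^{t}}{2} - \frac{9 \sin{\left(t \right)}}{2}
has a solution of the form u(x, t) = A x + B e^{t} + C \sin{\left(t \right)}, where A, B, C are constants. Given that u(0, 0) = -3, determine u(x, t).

Substitute the ansatz u = A x + B e^{t} + C \sin{\left(t \right)} into the left-hand side.
Derivatives of the ansatz:
  u_t = B e^{t} + C \cos{\left(t \right)}
  u_x = A
  u_xx = 0
Term by term:
  -2·u·u_t = - 2 A B x e^{t} - 2 A C x \cos{\left(t \right)} - 2 B^{2} e^{2 t} - 2 B C e^{t} \sin{\left(t \right)} - 2 B C e^{t} \cos{\left(t \right)} - 2 C^{2} \sin{\left(t \right)} \cos{\left(t \right)}
  3/2·u·u_x = \frac{3 A^{2} x}{2} + \frac{3 A B e^{t}}{2} + \frac{3 A C \sin{\left(t \right)}}{2}
  3/2·u^2·u_xx = 0
So the left-hand side equals
  \frac{3 A^{2} x}{2} - 2 A B x e^{t} + \frac{3 A B e^{t}}{2} - 2 A C x \cos{\left(t \right)} + \frac{3 A C \sin{\left(t \right)}}{2} - 2 B^{2} e^{2 t} - 2 B C e^{t} \sin{\left(t \right)} - 2 B C e^{t} \cos{\left(t \right)} - 2 C^{2} \sin{\left(t \right)} \cos{\left(t \right)}
This must equal f(x, t) identically; expanded, f = 18 x e^{t} + 6 x \cos{\left(t \right)} + \frac{27 x}{2} - 18 e^{2 t} - 6 e^{t} \sin{\left(t \right)} - 6 e^{t} \cos{\left(t \right)} - \frac{27 e^{t}}{2} - 2 \sin{\left(t \right)} \cos{\left(t \right)} - \frac{9 \sin{\left(t \right)}}{2}.
Matching coefficients of the independent functions:
  [x]:  \frac{3 A^{2}}{2} = \frac{27}{2}
  [x e^{t}]:  - 2 A B = 18
  [x \cos{\left(t \right)}]:  - 2 A C = 6
  [e^{t} \sin{\left(t \right)}, e^{t} \cos{\left(t \right)}]:  - 2 B C = -6
  [\sin{\left(t \right)} \cos{\left(t \right)}]:  - 2 C^{2} = -2
  [e^{t}]:  \frac{3 A B}{2} = - \frac{27}{2}
  [e^{2 t}]:  - 2 B^{2} = -18
  [\sin{\left(t \right)}]:  \frac{3 A C}{2} = - \frac{9}{2}
These equations allow (A, B, C) = (-3, 3, 1) or (3, -3, -1).
Impose the point condition(s):
  u(0, 0) = -3  ⟹  B = -3
Only A = 3, B = -3, C = -1 satisfies everything.
Hence u(x, t) = 3 x - 3 e^{t} - \sin{\left(t \right)}.

Answer: u(x, t) = 3 x - 3 e^{t} - \sin{\left(t \right)}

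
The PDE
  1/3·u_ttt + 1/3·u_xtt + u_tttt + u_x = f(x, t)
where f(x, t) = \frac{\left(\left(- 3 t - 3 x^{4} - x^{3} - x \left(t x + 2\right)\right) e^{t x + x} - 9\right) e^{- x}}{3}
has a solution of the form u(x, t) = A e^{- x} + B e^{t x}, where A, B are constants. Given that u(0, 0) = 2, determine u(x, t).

Substitute the ansatz u = A e^{- x} + B e^{t x} into the left-hand side.
Derivatives of the ansatz:
  u_ttt = B x^{3} e^{t x}
  u_xtt = B t x^{2} e^{t x} + 2 B x e^{t x}
  u_tttt = B x^{4} e^{t x}
  u_x = - A e^{- x} + B t e^{t x}
Term by term:
  1/3·u_ttt = \frac{B x^{3} e^{t x}}{3}
  1/3·u_xtt = \frac{B t x^{2} e^{t x}}{3} + \frac{2 B x e^{t x}}{3}
  u_tttt = B x^{4} e^{t x}
  u_x = - A e^{- x} + B t e^{t x}
So the left-hand side equals
  - A e^{- x} + \frac{B t x^{2} e^{t x}}{3} + B t e^{t x} + B x^{4} e^{t x} + \frac{B x^{3} e^{t x}}{3} + \frac{2 B x e^{t x}}{3}
This must equal f(x, t) identically; expanded, f = - \frac{t x^{2} e^{t x}}{3} - t e^{t x} - x^{4} e^{t x} - \frac{x^{3} e^{t x}}{3} - \frac{2 x e^{t x}}{3} - 3 e^{- x}.
Matching coefficients of the independent functions:
  [t e^{t x}, x^{4} e^{t x}]:  B = -1
  [x e^{t x}]:  \frac{2 B}{3} = - \frac{2}{3}
  [x^{3} e^{t x}, t x^{2} e^{t x}]:  \frac{B}{3} = - \frac{1}{3}
  [e^{- x}]:  - A = -3
Solving: A = 3, B = -1.
Check against the point condition:
  u(0, 0) = 2  ⟹  A + B = 2  ✓
Hence u(x, t) = - e^{t x} + 3 e^{- x}.

Answer: u(x, t) = - e^{t x} + 3 e^{- x}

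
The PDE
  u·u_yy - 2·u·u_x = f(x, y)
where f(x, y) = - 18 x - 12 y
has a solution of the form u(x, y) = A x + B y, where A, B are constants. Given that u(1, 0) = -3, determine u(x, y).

Substitute the ansatz u = A x + B y into the left-hand side.
Derivatives of the ansatz:
  u_yy = 0
  u_x = A
Term by term:
  u·u_yy = 0
  -2·u·u_x = - 2 A^{2} x - 2 A B y
So the left-hand side equals
  - 2 A^{2} x - 2 A B y
This must equal f(x, y) = - 18 x - 12 y identically.
Matching coefficients of the independent functions:
  [x]:  - 2 A^{2} = -18
  [y]:  - 2 A B = -12
These equations allow (A, B) = (-3, -2) or (3, 2).
Impose the point condition(s):
  u(1, 0) = -3  ⟹  A = -3
Only A = -3, B = -2 satisfies everything.
Hence u(x, y) = - 3 x - 2 y.

Answer: u(x, y) = - 3 x - 2 y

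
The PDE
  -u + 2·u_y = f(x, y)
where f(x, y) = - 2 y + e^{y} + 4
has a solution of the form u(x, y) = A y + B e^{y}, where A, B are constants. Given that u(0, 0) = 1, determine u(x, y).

Substitute the ansatz u = A y + B e^{y} into the left-hand side.
Derivatives of the ansatz:
  u_y = A + B e^{y}
Term by term:
  -u = - A y - B e^{y}
  2·u_y = 2 A + 2 B e^{y}
So the left-hand side equals
  - A y + 2 A + B e^{y}
This must equal f(x, y) = - 2 y + e^{y} + 4 identically.
Matching coefficients of the independent functions:
  [constant term]:  2 A = 4
  [y]:  - A = -2
  [e^{y}]:  B = 1
Solving: A = 2, B = 1.
Check against the point condition:
  u(0, 0) = 1  ⟹  B = 1  ✓
Hence u(x, y) = 2 y + e^{y}.

Answer: u(x, y) = 2 y + e^{y}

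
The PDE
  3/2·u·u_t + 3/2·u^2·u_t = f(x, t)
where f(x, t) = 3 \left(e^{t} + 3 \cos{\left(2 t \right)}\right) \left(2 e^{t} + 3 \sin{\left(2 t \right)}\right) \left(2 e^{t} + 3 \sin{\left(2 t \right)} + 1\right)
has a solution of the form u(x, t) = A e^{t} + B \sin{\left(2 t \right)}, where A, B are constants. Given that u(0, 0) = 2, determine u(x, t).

Substitute the ansatz u = A e^{t} + B \sin{\left(2 t \right)} into the left-hand side.
Derivatives of the ansatz:
  u_t = A e^{t} + 2 B \cos{\left(2 t \right)}
Term by term:
  3/2·u·u_t = \frac{3 A^{2} e^{2 t}}{2} + \frac{3 A B e^{t} \sin{\left(2 t \right)}}{2} + 3 A B e^{t} \cos{\left(2 t \right)} + 3 B^{2} \sin{\left(2 t \right)} \cos{\left(2 t \right)}
  3/2·u^2·u_t = \frac{3 A^{3} e^{3 t}}{2} + 3 A^{2} B e^{2 t} \sin{\left(2 t \right)} + 3 A^{2} B e^{2 t} \cos{\left(2 t \right)} + \frac{3 A B^{2} e^{t} \sin^{2}{\left(2 t \right)}}{2} + 6 A B^{2} e^{t} \sin{\left(2 t \right)} \cos{\left(2 t \right)} + 3 B^{3} \sin^{2}{\left(2 t \right)} \cos{\left(2 t \right)}
So the left-hand side equals
  \frac{3 A^{3} e^{3 t}}{2} + 3 A^{2} B e^{2 t} \sin{\left(2 t \right)} + 3 A^{2} B e^{2 t} \cos{\left(2 t \right)} + \frac{3 A^{2} e^{2 t}}{2} + \frac{3 A B^{2} e^{t} \sin^{2}{\left(2 t \right)}}{2} + 6 A B^{2} e^{t} \sin{\left(2 t \right)} \cos{\left(2 t \right)} + \frac{3 A B e^{t} \sin{\left(2 t \right)}}{2} + 3 A B e^{t} \cos{\left(2 t \right)} + 3 B^{3} \sin^{2}{\left(2 t \right)} \cos{\left(2 t \right)} + 3 B^{2} \sin{\left(2 t \right)} \cos{\left(2 t \right)}
This must equal f(x, t) identically; expanded, f = 12 e^{3 t} + 36 e^{2 t} \sin{\left(2 t \right)} + 36 e^{2 t} \cos{\left(2 t \right)} + 6 e^{2 t} + 27 e^{t} \sin^{2}{\left(2 t \right)} + 108 e^{t} \sin{\left(2 t \right)} \cos{\left(2 t \right)} + 9 e^{t} \sin{\left(2 t \right)} + 18 e^{t} \cos{\left(2 t \right)} + 81 \sin^{2}{\left(2 t \right)} \cos{\left(2 t \right)} + 27 \sin{\left(2 t \right)} \cos{\left(2 t \right)}.
Matching coefficients of the independent functions:
  [e^{t} \sin{\left(2 t \right)}]:  \frac{3 A B}{2} = 9
  [e^{t} \sin^{2}{\left(2 t \right)}]:  \frac{3 A B^{2}}{2} = 27
  [e^{t} \cos{\left(2 t \right)}]:  3 A B = 18
  [e^{2 t} \sin{\left(2 t \right)}, e^{2 t} \cos{\left(2 t \right)}]:  3 A^{2} B = 36
  [\sin{\left(2 t \right)} \cos{\left(2 t \right)}]:  3 B^{2} = 27
  [\sin^{2}{\left(2 t \right)} \cos{\left(2 t \right)}]:  3 B^{3} = 81
  [e^{t} \sin{\left(2 t \right)} \cos{\left(2 t \right)}]:  6 A B^{2} = 108
  [e^{2 t}]:  \frac{3 A^{2}}{2} = 6
  [e^{3 t}]:  \frac{3 A^{3}}{2} = 12
Solving: A = 2, B = 3.
Check against the point condition:
  u(0, 0) = 2  ⟹  A = 2  ✓
Hence u(x, t) = 2 e^{t} + 3 \sin{\left(2 t \right)}.

Answer: u(x, t) = 2 e^{t} + 3 \sin{\left(2 t \right)}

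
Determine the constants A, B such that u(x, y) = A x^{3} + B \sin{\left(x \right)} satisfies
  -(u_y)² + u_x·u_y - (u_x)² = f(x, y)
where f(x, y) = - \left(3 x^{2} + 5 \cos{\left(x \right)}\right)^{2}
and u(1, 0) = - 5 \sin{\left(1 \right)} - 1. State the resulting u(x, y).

Substitute the ansatz u = A x^{3} + B \sin{\left(x \right)} into the left-hand side.
Derivatives of the ansatz:
  u_y = 0
  u_x = 3 A x^{2} + B \cos{\left(x \right)}
Term by term:
  -(u_y)² = 0
  u_x·u_y = 0
  -(u_x)² = - 9 A^{2} x^{4} - 6 A B x^{2} \cos{\left(x \right)} - B^{2} \cos^{2}{\left(x \right)}
So the left-hand side equals
  - 9 A^{2} x^{4} - 6 A B x^{2} \cos{\left(x \right)} - B^{2} \cos^{2}{\left(x \right)}
This must equal f(x, y) identically; expanded, f = - 9 x^{4} - 30 x^{2} \cos{\left(x \right)} - 25 \cos^{2}{\left(x \right)}.
Matching coefficients of the independent functions:
  [x^{4}]:  - 9 A^{2} = -9
  [x^{2} \cos{\left(x \right)}]:  - 6 A B = -30
  [\cos^{2}{\left(x \right)}]:  - B^{2} = -25
These equations allow (A, B) = (-1, -5) or (1, 5).
Impose the point condition(s):
  u(1, 0) = - 5 \sin{\left(1 \right)} - 1  ⟹  A + B \sin{\left(1 \right)} = - 5 \sin{\left(1 \right)} - 1
Only A = -1, B = -5 satisfies everything.
Hence u(x, y) = - x^{3} - 5 \sin{\left(x \right)}.

Answer: u(x, y) = - x^{3} - 5 \sin{\left(x \right)}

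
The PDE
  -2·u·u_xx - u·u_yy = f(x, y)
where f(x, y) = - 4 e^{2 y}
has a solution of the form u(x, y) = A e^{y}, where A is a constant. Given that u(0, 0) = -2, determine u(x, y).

Substitute the ansatz u = A e^{y} into the left-hand side.
Derivatives of the ansatz:
  u_xx = 0
  u_yy = A e^{y}
Term by term:
  -2·u·u_xx = 0
  -u·u_yy = - A^{2} e^{2 y}
So the left-hand side equals
  - A^{2} e^{2 y}
This must equal f(x, y) = - 4 e^{2 y} identically.
Matching coefficients of the independent functions:
  [e^{2 y}]:  - A^{2} = -4
These equations allow (A) = (-2) or (2).
Impose the point condition(s):
  u(0, 0) = -2  ⟹  A = -2
Only A = -2 satisfies everything.
Hence u(x, y) = - 2 e^{y}.

Answer: u(x, y) = - 2 e^{y}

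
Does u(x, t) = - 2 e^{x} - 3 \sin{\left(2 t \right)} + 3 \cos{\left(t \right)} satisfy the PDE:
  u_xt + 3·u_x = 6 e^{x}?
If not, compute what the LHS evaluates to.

Evaluate each term of the left-hand side for u = - 2 e^{x} - 3 \sin{\left(2 t \right)} + 3 \cos{\left(t \right)}.
Derivatives:
  u_xt = 0
  u_x = - 2 e^{x}
Terms:
  u_xt = 0
  3·u_x = - 6 e^{x}
Sum: LHS = - 6 e^{x}
Given right-hand side: 6 e^{x}. Difference LHS − RHS = - 12 e^{x} ≠ 0, so u is not a solution.

Answer: No, the LHS evaluates to - 6 e^{x}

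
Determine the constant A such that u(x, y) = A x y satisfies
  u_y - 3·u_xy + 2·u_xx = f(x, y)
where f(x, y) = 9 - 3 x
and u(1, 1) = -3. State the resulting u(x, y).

Substitute the ansatz u = A x y into the left-hand side.
Derivatives of the ansatz:
  u_y = A x
  u_xy = A
  u_xx = 0
Term by term:
  u_y = A x
  -3·u_xy = - 3 A
  2·u_xx = 0
So the left-hand side equals
  A x - 3 A
This must equal f(x, y) = 9 - 3 x identically.
Matching coefficients of the independent functions:
  [constant term]:  - 3 A = 9
  [x]:  A = -3
Solving: A = -3.
Check against the point condition:
  u(1, 1) = -3  ⟹  A = -3  ✓
Hence u(x, y) = - 3 x y.

Answer: u(x, y) = - 3 x y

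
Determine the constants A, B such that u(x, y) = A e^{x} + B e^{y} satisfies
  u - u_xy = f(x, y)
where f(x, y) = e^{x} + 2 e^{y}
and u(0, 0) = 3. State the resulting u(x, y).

Answer: u(x, y) = e^{x} + 2 e^{y}

Derivation:
Substitute the ansatz u = A e^{x} + B e^{y} into the left-hand side.
Derivatives of the ansatz:
  u_xy = 0
Term by term:
  u = A e^{x} + B e^{y}
  -u_xy = 0
So the left-hand side equals
  A e^{x} + B e^{y}
This must equal f(x, y) = e^{x} + 2 e^{y} identically.
Matching coefficients of the independent functions:
  [e^{x}]:  A = 1
  [e^{y}]:  B = 2
Solving: A = 1, B = 2.
Check against the point condition:
  u(0, 0) = 3  ⟹  A + B = 3  ✓
Hence u(x, y) = e^{x} + 2 e^{y}.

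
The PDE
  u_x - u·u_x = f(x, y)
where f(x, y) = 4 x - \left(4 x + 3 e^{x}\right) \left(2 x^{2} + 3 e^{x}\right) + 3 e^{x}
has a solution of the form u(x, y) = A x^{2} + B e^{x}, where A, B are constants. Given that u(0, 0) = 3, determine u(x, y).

Substitute the ansatz u = A x^{2} + B e^{x} into the left-hand side.
Derivatives of the ansatz:
  u_x = 2 A x + B e^{x}
Term by term:
  u_x = 2 A x + B e^{x}
  -u·u_x = - 2 A^{2} x^{3} - A B x^{2} e^{x} - 2 A B x e^{x} - B^{2} e^{2 x}
So the left-hand side equals
  - 2 A^{2} x^{3} - A B x^{2} e^{x} - 2 A B x e^{x} + 2 A x - B^{2} e^{2 x} + B e^{x}
This must equal f(x, y) identically; expanded, f = - 8 x^{3} - 6 x^{2} e^{x} - 12 x e^{x} + 4 x - 9 e^{2 x} + 3 e^{x}.
Matching coefficients of the independent functions:
  [x]:  2 A = 4
  [x^{3}]:  - 2 A^{2} = -8
  [x e^{x}]:  - 2 A B = -12
  [x^{2} e^{x}]:  - A B = -6
  [e^{x}]:  B = 3
  [e^{2 x}]:  - B^{2} = -9
Solving: A = 2, B = 3.
Check against the point condition:
  u(0, 0) = 3  ⟹  B = 3  ✓
Hence u(x, y) = 2 x^{2} + 3 e^{x}.

Answer: u(x, y) = 2 x^{2} + 3 e^{x}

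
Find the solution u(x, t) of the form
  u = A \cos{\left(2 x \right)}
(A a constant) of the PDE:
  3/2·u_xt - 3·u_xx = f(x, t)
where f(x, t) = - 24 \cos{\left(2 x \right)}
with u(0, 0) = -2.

Answer: u(x, t) = - 2 \cos{\left(2 x \right)}

Derivation:
Substitute the ansatz u = A \cos{\left(2 x \right)} into the left-hand side.
Derivatives of the ansatz:
  u_xt = 0
  u_xx = - 4 A \cos{\left(2 x \right)}
Term by term:
  3/2·u_xt = 0
  -3·u_xx = 12 A \cos{\left(2 x \right)}
So the left-hand side equals
  12 A \cos{\left(2 x \right)}
This must equal f(x, t) = - 24 \cos{\left(2 x \right)} identically.
Matching coefficients of the independent functions:
  [\cos{\left(2 x \right)}]:  12 A = -24
Solving: A = -2.
Check against the point condition:
  u(0, 0) = -2  ⟹  A = -2  ✓
Hence u(x, t) = - 2 \cos{\left(2 x \right)}.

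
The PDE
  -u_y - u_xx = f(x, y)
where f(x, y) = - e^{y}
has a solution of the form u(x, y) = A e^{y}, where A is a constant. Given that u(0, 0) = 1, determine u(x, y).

Substitute the ansatz u = A e^{y} into the left-hand side.
Derivatives of the ansatz:
  u_y = A e^{y}
  u_xx = 0
Term by term:
  -u_y = - A e^{y}
  -u_xx = 0
So the left-hand side equals
  - A e^{y}
This must equal f(x, y) = - e^{y} identically.
Matching coefficients of the independent functions:
  [e^{y}]:  - A = -1
Solving: A = 1.
Check against the point condition:
  u(0, 0) = 1  ⟹  A = 1  ✓
Hence u(x, y) = e^{y}.

Answer: u(x, y) = e^{y}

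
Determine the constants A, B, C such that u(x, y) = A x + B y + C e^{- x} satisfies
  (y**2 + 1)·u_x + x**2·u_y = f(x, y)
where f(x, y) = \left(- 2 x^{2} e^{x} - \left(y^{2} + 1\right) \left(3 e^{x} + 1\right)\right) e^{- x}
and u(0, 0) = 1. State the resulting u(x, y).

Substitute the ansatz u = A x + B y + C e^{- x} into the left-hand side.
Derivatives of the ansatz:
  u_x = A - C e^{- x}
  u_y = B
Term by term:
  (y**2 + 1)·u_x = A y^{2} + A - C y^{2} e^{- x} - C e^{- x}
  x**2·u_y = B x^{2}
So the left-hand side equals
  A y^{2} + A + B x^{2} - C y^{2} e^{- x} - C e^{- x}
This must equal f(x, y) identically; expanded, f = - 2 x^{2} - 3 y^{2} - y^{2} e^{- x} - 3 - e^{- x}.
Matching coefficients of the independent functions:
  [constant term, y^{2}]:  A = -3
  [x^{2}]:  B = -2
  [y^{2} e^{- x}, e^{- x}]:  - C = -1
Solving: A = -3, B = -2, C = 1.
Check against the point condition:
  u(0, 0) = 1  ⟹  C = 1  ✓
Hence u(x, y) = - 3 x - 2 y + e^{- x}.

Answer: u(x, y) = - 3 x - 2 y + e^{- x}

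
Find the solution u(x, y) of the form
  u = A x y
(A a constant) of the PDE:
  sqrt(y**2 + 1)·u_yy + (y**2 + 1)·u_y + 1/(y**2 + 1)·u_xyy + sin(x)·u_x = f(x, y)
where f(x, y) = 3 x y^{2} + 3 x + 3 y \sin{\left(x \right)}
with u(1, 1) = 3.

Substitute the ansatz u = A x y into the left-hand side.
Derivatives of the ansatz:
  u_yy = 0
  u_y = A x
  u_xyy = 0
  u_x = A y
Term by term:
  sqrt(y**2 + 1)·u_yy = 0
  (y**2 + 1)·u_y = A x y^{2} + A x
  1/(y**2 + 1)·u_xyy = 0
  sin(x)·u_x = A y \sin{\left(x \right)}
So the left-hand side equals
  A x y^{2} + A x + A y \sin{\left(x \right)}
This must equal f(x, y) = 3 x y^{2} + 3 x + 3 y \sin{\left(x \right)} identically.
Matching coefficients of the independent functions:
  [x, x y^{2}, y \sin{\left(x \right)}]:  A = 3
Solving: A = 3.
Check against the point condition:
  u(1, 1) = 3  ⟹  A = 3  ✓
Hence u(x, y) = 3 x y.

Answer: u(x, y) = 3 x y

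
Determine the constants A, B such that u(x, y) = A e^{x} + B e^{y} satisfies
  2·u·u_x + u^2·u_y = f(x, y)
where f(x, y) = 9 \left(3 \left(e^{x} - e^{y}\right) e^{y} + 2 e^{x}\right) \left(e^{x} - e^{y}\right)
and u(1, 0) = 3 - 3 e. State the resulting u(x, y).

Substitute the ansatz u = A e^{x} + B e^{y} into the left-hand side.
Derivatives of the ansatz:
  u_x = A e^{x}
  u_y = B e^{y}
Term by term:
  2·u·u_x = 2 A^{2} e^{2 x} + 2 A B e^{x} e^{y}
  u^2·u_y = A^{2} B e^{2 x} e^{y} + 2 A B^{2} e^{x} e^{2 y} + B^{3} e^{3 y}
So the left-hand side equals
  A^{2} B e^{2 x} e^{y} + 2 A^{2} e^{2 x} + 2 A B^{2} e^{x} e^{2 y} + 2 A B e^{x} e^{y} + B^{3} e^{3 y}
This must equal f(x, y) identically; expanded, f = 27 e^{2 x} e^{y} + 18 e^{2 x} - 54 e^{x} e^{2 y} - 18 e^{x} e^{y} + 27 e^{3 y}.
Matching coefficients of the independent functions:
  [e^{x} e^{y}]:  2 A B = -18
  [e^{x} e^{2 y}]:  2 A B^{2} = -54
  [e^{2 x} e^{y}]:  A^{2} B = 27
  [e^{2 x}]:  2 A^{2} = 18
  [e^{3 y}]:  B^{3} = 27
Solving: A = -3, B = 3.
Check against the point condition:
  u(1, 0) = 3 - 3 e  ⟹  e A + B = 3 - 3 e  ✓
Hence u(x, y) = - 3 e^{x} + 3 e^{y}.

Answer: u(x, y) = - 3 e^{x} + 3 e^{y}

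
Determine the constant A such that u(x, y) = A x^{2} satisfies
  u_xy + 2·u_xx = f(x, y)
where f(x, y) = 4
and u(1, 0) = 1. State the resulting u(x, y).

Substitute the ansatz u = A x^{2} into the left-hand side.
Derivatives of the ansatz:
  u_xy = 0
  u_xx = 2 A
Term by term:
  u_xy = 0
  2·u_xx = 4 A
So the left-hand side equals
  4 A
This must equal f(x, y) = 4 identically.
Matching coefficients of the independent functions:
  [constant term]:  4 A = 4
Solving: A = 1.
Check against the point condition:
  u(1, 0) = 1  ⟹  A = 1  ✓
Hence u(x, y) = x^{2}.

Answer: u(x, y) = x^{2}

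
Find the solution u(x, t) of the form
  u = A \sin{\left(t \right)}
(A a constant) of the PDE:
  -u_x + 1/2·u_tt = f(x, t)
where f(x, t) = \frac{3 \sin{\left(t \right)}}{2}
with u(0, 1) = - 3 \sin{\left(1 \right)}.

Substitute the ansatz u = A \sin{\left(t \right)} into the left-hand side.
Derivatives of the ansatz:
  u_x = 0
  u_tt = - A \sin{\left(t \right)}
Term by term:
  -u_x = 0
  1/2·u_tt = - \frac{A \sin{\left(t \right)}}{2}
So the left-hand side equals
  - \frac{A \sin{\left(t \right)}}{2}
This must equal f(x, t) = \frac{3 \sin{\left(t \right)}}{2} identically.
Matching coefficients of the independent functions:
  [\sin{\left(t \right)}]:  - \frac{A}{2} = \frac{3}{2}
Solving: A = -3.
Check against the point condition:
  u(0, 1) = - 3 \sin{\left(1 \right)}  ⟹  A \sin{\left(1 \right)} = - 3 \sin{\left(1 \right)}  ✓
Hence u(x, t) = - 3 \sin{\left(t \right)}.

Answer: u(x, t) = - 3 \sin{\left(t \right)}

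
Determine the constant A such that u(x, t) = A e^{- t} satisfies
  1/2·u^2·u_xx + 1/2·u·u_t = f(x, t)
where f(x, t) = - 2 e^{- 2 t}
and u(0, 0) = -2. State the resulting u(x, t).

Substitute the ansatz u = A e^{- t} into the left-hand side.
Derivatives of the ansatz:
  u_xx = 0
  u_t = - A e^{- t}
Term by term:
  1/2·u^2·u_xx = 0
  1/2·u·u_t = - \frac{A^{2} e^{- 2 t}}{2}
So the left-hand side equals
  - \frac{A^{2} e^{- 2 t}}{2}
This must equal f(x, t) = - 2 e^{- 2 t} identically.
Matching coefficients of the independent functions:
  [e^{- 2 t}]:  - \frac{A^{2}}{2} = -2
These equations allow (A) = (-2) or (2).
Impose the point condition(s):
  u(0, 0) = -2  ⟹  A = -2
Only A = -2 satisfies everything.
Hence u(x, t) = - 2 e^{- t}.

Answer: u(x, t) = - 2 e^{- t}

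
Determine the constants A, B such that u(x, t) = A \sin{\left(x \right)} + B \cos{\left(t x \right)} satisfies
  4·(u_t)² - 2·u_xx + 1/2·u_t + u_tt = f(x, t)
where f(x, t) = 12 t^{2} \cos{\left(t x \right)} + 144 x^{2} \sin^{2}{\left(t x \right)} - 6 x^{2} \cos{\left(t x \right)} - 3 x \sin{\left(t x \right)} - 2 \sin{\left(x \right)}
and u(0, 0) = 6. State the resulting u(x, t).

Substitute the ansatz u = A \sin{\left(x \right)} + B \cos{\left(t x \right)} into the left-hand side.
Derivatives of the ansatz:
  u_t = - B x \sin{\left(t x \right)}
  u_xx = - A \sin{\left(x \right)} - B t^{2} \cos{\left(t x \right)}
  u_tt = - B x^{2} \cos{\left(t x \right)}
Term by term:
  4·(u_t)² = 4 B^{2} x^{2} \sin^{2}{\left(t x \right)}
  -2·u_xx = 2 A \sin{\left(x \right)} + 2 B t^{2} \cos{\left(t x \right)}
  1/2·u_t = - \frac{B x \sin{\left(t x \right)}}{2}
  u_tt = - B x^{2} \cos{\left(t x \right)}
So the left-hand side equals
  2 A \sin{\left(x \right)} + 4 B^{2} x^{2} \sin^{2}{\left(t x \right)} + 2 B t^{2} \cos{\left(t x \right)} - B x^{2} \cos{\left(t x \right)} - \frac{B x \sin{\left(t x \right)}}{2}
This must equal f(x, t) = 12 t^{2} \cos{\left(t x \right)} + 144 x^{2} \sin^{2}{\left(t x \right)} - 6 x^{2} \cos{\left(t x \right)} - 3 x \sin{\left(t x \right)} - 2 \sin{\left(x \right)} identically.
Matching coefficients of the independent functions:
  [t^{2} \cos{\left(t x \right)}]:  2 B = 12
  [x \sin{\left(t x \right)}]:  - \frac{B}{2} = -3
  [x^{2} \sin^{2}{\left(t x \right)}]:  4 B^{2} = 144
  [x^{2} \cos{\left(t x \right)}]:  - B = -6
  [\sin{\left(x \right)}]:  2 A = -2
Solving: A = -1, B = 6.
Check against the point condition:
  u(0, 0) = 6  ⟹  B = 6  ✓
Hence u(x, t) = - \sin{\left(x \right)} + 6 \cos{\left(t x \right)}.

Answer: u(x, t) = - \sin{\left(x \right)} + 6 \cos{\left(t x \right)}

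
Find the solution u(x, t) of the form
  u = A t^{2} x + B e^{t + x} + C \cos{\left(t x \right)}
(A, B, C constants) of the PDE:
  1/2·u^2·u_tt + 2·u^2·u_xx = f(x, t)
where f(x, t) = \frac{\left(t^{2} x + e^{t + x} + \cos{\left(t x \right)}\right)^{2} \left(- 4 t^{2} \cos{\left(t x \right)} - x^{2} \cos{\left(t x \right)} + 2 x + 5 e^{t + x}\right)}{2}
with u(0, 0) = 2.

Answer: u(x, t) = t^{2} x + e^{t + x} + \cos{\left(t x \right)}

Derivation:
Substitute the ansatz u = A t^{2} x + B e^{t + x} + C \cos{\left(t x \right)} into the left-hand side.
Derivatives of the ansatz:
  u_tt = 2 A x + B e^{t} e^{x} - C x^{2} \cos{\left(t x \right)}
  u_xx = B e^{t} e^{x} - C t^{2} \cos{\left(t x \right)}
Term by term:
  1/2·u^2·u_tt = A^{3} t^{4} x^{3} + \frac{A^{2} B t^{4} x^{2} e^{t} e^{x}}{2} + 2 A^{2} B t^{2} x^{2} e^{t} e^{x} - \frac{A^{2} C t^{4} x^{4} \cos{\left(t x \right)}}{2} + 2 A^{2} C t^{2} x^{2} \cos{\left(t x \right)} + A B^{2} t^{2} x e^{2 t} e^{2 x} + A B^{2} x e^{2 t} e^{2 x} - A B C t^{2} x^{3} e^{t} e^{x} \cos{\left(t x \right)} + A B C t^{2} x e^{t} e^{x} \cos{\left(t x \right)} + 2 A B C x e^{t} e^{x} \cos{\left(t x \right)} - A C^{2} t^{2} x^{3} \cos^{2}{\left(t x \right)} + A C^{2} x \cos^{2}{\left(t x \right)} + \frac{B^{3} e^{3 t} e^{3 x}}{2} - \frac{B^{2} C x^{2} e^{2 t} e^{2 x} \cos{\left(t x \right)}}{2} + B^{2} C e^{2 t} e^{2 x} \cos{\left(t x \right)} - B C^{2} x^{2} e^{t} e^{x} \cos^{2}{\left(t x \right)} + \frac{B C^{2} e^{t} e^{x} \cos^{2}{\left(t x \right)}}{2} - \frac{C^{3} x^{2} \cos^{3}{\left(t x \right)}}{2}
  2·u^2·u_xx = 2 A^{2} B t^{4} x^{2} e^{t} e^{x} - 2 A^{2} C t^{6} x^{2} \cos{\left(t x \right)} + 4 A B^{2} t^{2} x e^{2 t} e^{2 x} - 4 A B C t^{4} x e^{t} e^{x} \cos{\left(t x \right)} + 4 A B C t^{2} x e^{t} e^{x} \cos{\left(t x \right)} - 4 A C^{2} t^{4} x \cos^{2}{\left(t x \right)} + 2 B^{3} e^{3 t} e^{3 x} - 2 B^{2} C t^{2} e^{2 t} e^{2 x} \cos{\left(t x \right)} + 4 B^{2} C e^{2 t} e^{2 x} \cos{\left(t x \right)} - 4 B C^{2} t^{2} e^{t} e^{x} \cos^{2}{\left(t x \right)} + 2 B C^{2} e^{t} e^{x} \cos^{2}{\left(t x \right)} - 2 C^{3} t^{2} \cos^{3}{\left(t x \right)}
So the left-hand side equals
  A^{3} t^{4} x^{3} + \frac{5 A^{2} B t^{4} x^{2} e^{t} e^{x}}{2} + 2 A^{2} B t^{2} x^{2} e^{t} e^{x} - 2 A^{2} C t^{6} x^{2} \cos{\left(t x \right)} - \frac{A^{2} C t^{4} x^{4} \cos{\left(t x \right)}}{2} + 2 A^{2} C t^{2} x^{2} \cos{\left(t x \right)} + 5 A B^{2} t^{2} x e^{2 t} e^{2 x} + A B^{2} x e^{2 t} e^{2 x} - 4 A B C t^{4} x e^{t} e^{x} \cos{\left(t x \right)} - A B C t^{2} x^{3} e^{t} e^{x} \cos{\left(t x \right)} + 5 A B C t^{2} x e^{t} e^{x} \cos{\left(t x \right)} + 2 A B C x e^{t} e^{x} \cos{\left(t x \right)} - 4 A C^{2} t^{4} x \cos^{2}{\left(t x \right)} - A C^{2} t^{2} x^{3} \cos^{2}{\left(t x \right)} + A C^{2} x \cos^{2}{\left(t x \right)} + \frac{5 B^{3} e^{3 t} e^{3 x}}{2} - 2 B^{2} C t^{2} e^{2 t} e^{2 x} \cos{\left(t x \right)} - \frac{B^{2} C x^{2} e^{2 t} e^{2 x} \cos{\left(t x \right)}}{2} + 5 B^{2} C e^{2 t} e^{2 x} \cos{\left(t x \right)} - 4 B C^{2} t^{2} e^{t} e^{x} \cos^{2}{\left(t x \right)} - B C^{2} x^{2} e^{t} e^{x} \cos^{2}{\left(t x \right)} + \frac{5 B C^{2} e^{t} e^{x} \cos^{2}{\left(t x \right)}}{2} - 2 C^{3} t^{2} \cos^{3}{\left(t x \right)} - \frac{C^{3} x^{2} \cos^{3}{\left(t x \right)}}{2}
This must equal f(x, t) identically; expanded, f = - 2 t^{6} x^{2} \cos{\left(t x \right)} - \frac{t^{4} x^{4} \cos{\left(t x \right)}}{2} + t^{4} x^{3} + \frac{5 t^{4} x^{2} e^{t} e^{x}}{2} - 4 t^{4} x e^{t} e^{x} \cos{\left(t x \right)} - 4 t^{4} x \cos^{2}{\left(t x \right)} - t^{2} x^{3} e^{t} e^{x} \cos{\left(t x \right)} - t^{2} x^{3} \cos^{2}{\left(t x \right)} + 2 t^{2} x^{2} e^{t} e^{x} + 2 t^{2} x^{2} \cos{\left(t x \right)} + 5 t^{2} x e^{2 t} e^{2 x} + 5 t^{2} x e^{t} e^{x} \cos{\left(t x \right)} - 2 t^{2} e^{2 t} e^{2 x} \cos{\left(t x \right)} - 4 t^{2} e^{t} e^{x} \cos^{2}{\left(t x \right)} - 2 t^{2} \cos^{3}{\left(t x \right)} - \frac{x^{2} e^{2 t} e^{2 x} \cos{\left(t x \right)}}{2} - x^{2} e^{t} e^{x} \cos^{2}{\left(t x \right)} - \frac{x^{2} \cos^{3}{\left(t x \right)}}{2} + x e^{2 t} e^{2 x} + 2 x e^{t} e^{x} \cos{\left(t x \right)} + x \cos^{2}{\left(t x \right)} + \frac{5 e^{3 t} e^{3 x}}{2} + 5 e^{2 t} e^{2 x} \cos{\left(t x \right)} + \frac{5 e^{t} e^{x} \cos^{2}{\left(t x \right)}}{2}.
Matching coefficients of the independent functions:
(each divided by its leading coefficient; functions giving the same equation are listed together)
  [t^{2} \cos^{3}{\left(t x \right)}, x^{2} \cos^{3}{\left(t x \right)}]:  C^{3} - 1 = 0
  [t^{4} x^{3}]:  A^{3} - 1 = 0
  [x \cos^{2}{\left(t x \right)}, t^{2} x^{3} \cos^{2}{\left(t x \right)}, t^{4} x \cos^{2}{\left(t x \right)}]:  A C^{2} - 1 = 0
  [e^{3 t} e^{3 x}]:  B^{3} - 1 = 0
  [t^{2} x^{2} \cos{\left(t x \right)}, t^{4} x^{4} \cos{\left(t x \right)}, t^{6} x^{2} \cos{\left(t x \right)}]:  A^{2} C - 1 = 0
  [x e^{2 t} e^{2 x}, t^{2} x e^{2 t} e^{2 x}]:  A B^{2} - 1 = 0
  [e^{t} e^{x} \cos^{2}{\left(t x \right)}, t^{2} e^{t} e^{x} \cos^{2}{\left(t x \right)}, x^{2} e^{t} e^{x} \cos^{2}{\left(t x \right)}]:  B C^{2} - 1 = 0
  [e^{2 t} e^{2 x} \cos{\left(t x \right)}, t^{2} e^{2 t} e^{2 x} \cos{\left(t x \right)}, x^{2} e^{2 t} e^{2 x} \cos{\left(t x \right)}]:  B^{2} C - 1 = 0
  [t^{2} x^{2} e^{t} e^{x}, t^{4} x^{2} e^{t} e^{x}]:  A^{2} B - 1 = 0
  [x e^{t} e^{x} \cos{\left(t x \right)}, t^{2} x e^{t} e^{x} \cos{\left(t x \right)}, t^{2} x^{3} e^{t} e^{x} \cos{\left(t x \right)}, …]:  A B C - 1 = 0
Solving: A = 1, B = 1, C = 1.
Check against the point condition:
  u(0, 0) = 2  ⟹  B + C = 2  ✓
Hence u(x, t) = t^{2} x + e^{t + x} + \cos{\left(t x \right)}.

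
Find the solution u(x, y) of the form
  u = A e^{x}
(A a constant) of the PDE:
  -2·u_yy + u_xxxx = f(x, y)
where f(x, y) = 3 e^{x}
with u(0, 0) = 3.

Substitute the ansatz u = A e^{x} into the left-hand side.
Derivatives of the ansatz:
  u_yy = 0
  u_xxxx = A e^{x}
Term by term:
  -2·u_yy = 0
  u_xxxx = A e^{x}
So the left-hand side equals
  A e^{x}
This must equal f(x, y) = 3 e^{x} identically.
Matching coefficients of the independent functions:
  [e^{x}]:  A = 3
Solving: A = 3.
Check against the point condition:
  u(0, 0) = 3  ⟹  A = 3  ✓
Hence u(x, y) = 3 e^{x}.

Answer: u(x, y) = 3 e^{x}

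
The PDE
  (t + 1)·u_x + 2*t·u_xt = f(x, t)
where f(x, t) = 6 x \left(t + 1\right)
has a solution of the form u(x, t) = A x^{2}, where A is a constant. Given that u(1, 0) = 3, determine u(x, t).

Substitute the ansatz u = A x^{2} into the left-hand side.
Derivatives of the ansatz:
  u_x = 2 A x
  u_xt = 0
Term by term:
  (t + 1)·u_x = 2 A t x + 2 A x
  2*t·u_xt = 0
So the left-hand side equals
  2 A t x + 2 A x
This must equal f(x, t) = 6 x \left(t + 1\right) identically.
Matching coefficients of the independent functions:
  [x, t x]:  2 A = 6
Solving: A = 3.
Check against the point condition:
  u(1, 0) = 3  ⟹  A = 3  ✓
Hence u(x, t) = 3 x^{2}.

Answer: u(x, t) = 3 x^{2}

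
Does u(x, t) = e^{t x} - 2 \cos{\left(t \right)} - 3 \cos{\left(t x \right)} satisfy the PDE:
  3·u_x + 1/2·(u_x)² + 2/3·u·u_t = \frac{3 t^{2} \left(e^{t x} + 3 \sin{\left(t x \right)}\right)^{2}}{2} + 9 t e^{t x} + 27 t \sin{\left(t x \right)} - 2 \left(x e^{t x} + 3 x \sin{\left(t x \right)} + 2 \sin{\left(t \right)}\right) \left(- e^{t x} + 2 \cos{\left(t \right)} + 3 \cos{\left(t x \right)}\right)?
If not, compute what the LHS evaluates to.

Evaluate each term of the left-hand side for u = e^{t x} - 2 \cos{\left(t \right)} - 3 \cos{\left(t x \right)}.
Derivatives:
  u_x = t e^{t x} + 3 t \sin{\left(t x \right)}
  u_t = x e^{t x} + 3 x \sin{\left(t x \right)} + 2 \sin{\left(t \right)}
Terms:
  3·u_x = 3 t \left(e^{t x} + 3 \sin{\left(t x \right)}\right)
  1/2·(u_x)² = \frac{t^{2} \left(e^{t x} + 3 \sin{\left(t x \right)}\right)^{2}}{2}
  2/3·u·u_t = - \frac{2 \left(x e^{t x} + 3 x \sin{\left(t x \right)} + 2 \sin{\left(t \right)}\right) \left(- e^{t x} + 2 \cos{\left(t \right)} + 3 \cos{\left(t x \right)}\right)}{3}
Sum: LHS = \frac{t^{2} \left(e^{t x} + 3 \sin{\left(t x \right)}\right)^{2}}{2} + 3 t e^{t x} + 9 t \sin{\left(t x \right)} - \frac{2 \left(x e^{t x} + 3 x \sin{\left(t x \right)} + 2 \sin{\left(t \right)}\right) \left(- e^{t x} + 2 \cos{\left(t \right)} + 3 \cos{\left(t x \right)}\right)}{3}
Given right-hand side: \frac{3 t^{2} \left(e^{t x} + 3 \sin{\left(t x \right)}\right)^{2}}{2} + 9 t e^{t x} + 27 t \sin{\left(t x \right)} - 2 \left(x e^{t x} + 3 x \sin{\left(t x \right)} + 2 \sin{\left(t \right)}\right) \left(- e^{t x} + 2 \cos{\left(t \right)} + 3 \cos{\left(t x \right)}\right). Difference LHS − RHS = - t^{2} \left(e^{t x} + 3 \sin{\left(t x \right)}\right)^{2} - 6 t e^{t x} - 18 t \sin{\left(t x \right)} + \frac{4 \left(x e^{t x} + 3 x \sin{\left(t x \right)} + 2 \sin{\left(t \right)}\right) \left(- e^{t x} + 2 \cos{\left(t \right)} + 3 \cos{\left(t x \right)}\right)}{3} ≠ 0, so u is not a solution.

Answer: No, the LHS evaluates to \frac{t^{2} \left(e^{t x} + 3 \sin{\left(t x \right)}\right)^{2}}{2} + 3 t e^{t x} + 9 t \sin{\left(t x \right)} - \frac{2 \left(x e^{t x} + 3 x \sin{\left(t x \right)} + 2 \sin{\left(t \right)}\right) \left(- e^{t x} + 2 \cos{\left(t \right)} + 3 \cos{\left(t x \right)}\right)}{3}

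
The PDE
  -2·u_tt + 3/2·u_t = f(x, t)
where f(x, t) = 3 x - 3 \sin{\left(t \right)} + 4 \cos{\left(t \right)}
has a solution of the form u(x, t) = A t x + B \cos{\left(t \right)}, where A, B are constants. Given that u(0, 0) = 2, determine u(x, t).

Answer: u(x, t) = 2 t x + 2 \cos{\left(t \right)}

Derivation:
Substitute the ansatz u = A t x + B \cos{\left(t \right)} into the left-hand side.
Derivatives of the ansatz:
  u_tt = - B \cos{\left(t \right)}
  u_t = A x - B \sin{\left(t \right)}
Term by term:
  -2·u_tt = 2 B \cos{\left(t \right)}
  3/2·u_t = \frac{3 A x}{2} - \frac{3 B \sin{\left(t \right)}}{2}
So the left-hand side equals
  \frac{3 A x}{2} - \frac{3 B \sin{\left(t \right)}}{2} + 2 B \cos{\left(t \right)}
This must equal f(x, t) = 3 x - 3 \sin{\left(t \right)} + 4 \cos{\left(t \right)} identically.
Matching coefficients of the independent functions:
  [x]:  \frac{3 A}{2} = 3
  [\sin{\left(t \right)}]:  - \frac{3 B}{2} = -3
  [\cos{\left(t \right)}]:  2 B = 4
Solving: A = 2, B = 2.
Check against the point condition:
  u(0, 0) = 2  ⟹  B = 2  ✓
Hence u(x, t) = 2 t x + 2 \cos{\left(t \right)}.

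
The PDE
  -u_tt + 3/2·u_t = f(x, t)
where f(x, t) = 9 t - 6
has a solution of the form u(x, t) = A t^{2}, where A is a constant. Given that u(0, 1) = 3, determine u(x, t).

Substitute the ansatz u = A t^{2} into the left-hand side.
Derivatives of the ansatz:
  u_tt = 2 A
  u_t = 2 A t
Term by term:
  -u_tt = - 2 A
  3/2·u_t = 3 A t
So the left-hand side equals
  3 A t - 2 A
This must equal f(x, t) = 9 t - 6 identically.
Matching coefficients of the independent functions:
  [constant term]:  - 2 A = -6
  [t]:  3 A = 9
Solving: A = 3.
Check against the point condition:
  u(0, 1) = 3  ⟹  A = 3  ✓
Hence u(x, t) = 3 t^{2}.

Answer: u(x, t) = 3 t^{2}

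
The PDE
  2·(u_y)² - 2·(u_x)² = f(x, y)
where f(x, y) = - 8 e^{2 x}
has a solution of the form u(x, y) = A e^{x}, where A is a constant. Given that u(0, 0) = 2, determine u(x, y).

Answer: u(x, y) = 2 e^{x}

Derivation:
Substitute the ansatz u = A e^{x} into the left-hand side.
Derivatives of the ansatz:
  u_y = 0
  u_x = A e^{x}
Term by term:
  2·(u_y)² = 0
  -2·(u_x)² = - 2 A^{2} e^{2 x}
So the left-hand side equals
  - 2 A^{2} e^{2 x}
This must equal f(x, y) = - 8 e^{2 x} identically.
Matching coefficients of the independent functions:
  [e^{2 x}]:  - 2 A^{2} = -8
These equations allow (A) = (-2) or (2).
Impose the point condition(s):
  u(0, 0) = 2  ⟹  A = 2
Only A = 2 satisfies everything.
Hence u(x, y) = 2 e^{x}.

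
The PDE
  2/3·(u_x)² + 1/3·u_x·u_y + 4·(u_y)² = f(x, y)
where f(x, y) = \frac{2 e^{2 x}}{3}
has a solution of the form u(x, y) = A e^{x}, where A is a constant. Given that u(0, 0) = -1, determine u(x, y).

Substitute the ansatz u = A e^{x} into the left-hand side.
Derivatives of the ansatz:
  u_x = A e^{x}
  u_y = 0
Term by term:
  2/3·(u_x)² = \frac{2 A^{2} e^{2 x}}{3}
  1/3·u_x·u_y = 0
  4·(u_y)² = 0
So the left-hand side equals
  \frac{2 A^{2} e^{2 x}}{3}
This must equal f(x, y) = \frac{2 e^{2 x}}{3} identically.
Matching coefficients of the independent functions:
  [e^{2 x}]:  \frac{2 A^{2}}{3} = \frac{2}{3}
These equations allow (A) = (-1) or (1).
Impose the point condition(s):
  u(0, 0) = -1  ⟹  A = -1
Only A = -1 satisfies everything.
Hence u(x, y) = - e^{x}.

Answer: u(x, y) = - e^{x}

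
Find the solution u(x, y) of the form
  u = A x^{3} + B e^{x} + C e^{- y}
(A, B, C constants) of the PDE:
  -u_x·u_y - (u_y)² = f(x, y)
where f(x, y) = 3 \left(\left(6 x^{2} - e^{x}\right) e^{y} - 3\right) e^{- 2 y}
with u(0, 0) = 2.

Substitute the ansatz u = A x^{3} + B e^{x} + C e^{- y} into the left-hand side.
Derivatives of the ansatz:
  u_x = 3 A x^{2} + B e^{x}
  u_y = - C e^{- y}
Term by term:
  -u_x·u_y = 3 A C x^{2} e^{- y} + B C e^{x} e^{- y}
  -(u_y)² = - C^{2} e^{- 2 y}
So the left-hand side equals
  3 A C x^{2} e^{- y} + B C e^{x} e^{- y} - C^{2} e^{- 2 y}
This must equal f(x, y) identically; expanded, f = 18 x^{2} e^{- y} - 3 e^{x} e^{- y} - 9 e^{- 2 y}.
Matching coefficients of the independent functions:
  [x^{2} e^{- y}]:  3 A C = 18
  [e^{x} e^{- y}]:  B C = -3
  [e^{- 2 y}]:  - C^{2} = -9
These equations allow (A, B, C) = (-2, 1, -3) or (2, -1, 3).
Impose the point condition(s):
  u(0, 0) = 2  ⟹  B + C = 2
Only A = 2, B = -1, C = 3 satisfies everything.
Hence u(x, y) = 2 x^{3} - e^{x} + 3 e^{- y}.

Answer: u(x, y) = 2 x^{3} - e^{x} + 3 e^{- y}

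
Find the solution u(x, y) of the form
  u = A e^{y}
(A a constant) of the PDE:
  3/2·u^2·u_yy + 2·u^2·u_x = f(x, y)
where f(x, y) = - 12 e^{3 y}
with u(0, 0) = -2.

Substitute the ansatz u = A e^{y} into the left-hand side.
Derivatives of the ansatz:
  u_yy = A e^{y}
  u_x = 0
Term by term:
  3/2·u^2·u_yy = \frac{3 A^{3} e^{3 y}}{2}
  2·u^2·u_x = 0
So the left-hand side equals
  \frac{3 A^{3} e^{3 y}}{2}
This must equal f(x, y) = - 12 e^{3 y} identically.
Matching coefficients of the independent functions:
  [e^{3 y}]:  \frac{3 A^{3}}{2} = -12
Solving: A = -2.
Check against the point condition:
  u(0, 0) = -2  ⟹  A = -2  ✓
Hence u(x, y) = - 2 e^{y}.

Answer: u(x, y) = - 2 e^{y}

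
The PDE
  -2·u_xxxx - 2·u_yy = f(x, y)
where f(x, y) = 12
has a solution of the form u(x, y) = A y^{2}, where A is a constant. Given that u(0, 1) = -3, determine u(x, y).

Substitute the ansatz u = A y^{2} into the left-hand side.
Derivatives of the ansatz:
  u_xxxx = 0
  u_yy = 2 A
Term by term:
  -2·u_xxxx = 0
  -2·u_yy = - 4 A
So the left-hand side equals
  - 4 A
This must equal f(x, y) = 12 identically.
Matching coefficients of the independent functions:
  [constant term]:  - 4 A = 12
Solving: A = -3.
Check against the point condition:
  u(0, 1) = -3  ⟹  A = -3  ✓
Hence u(x, y) = - 3 y^{2}.

Answer: u(x, y) = - 3 y^{2}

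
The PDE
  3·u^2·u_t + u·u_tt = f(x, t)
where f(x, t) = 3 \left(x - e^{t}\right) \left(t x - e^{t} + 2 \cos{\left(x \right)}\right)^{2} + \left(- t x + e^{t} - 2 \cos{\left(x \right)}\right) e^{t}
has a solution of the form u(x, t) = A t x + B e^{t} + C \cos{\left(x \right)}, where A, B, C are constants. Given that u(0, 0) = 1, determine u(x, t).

Substitute the ansatz u = A t x + B e^{t} + C \cos{\left(x \right)} into the left-hand side.
Derivatives of the ansatz:
  u_t = A x + B e^{t}
  u_tt = B e^{t}
Term by term:
  3·u^2·u_t = 3 A^{3} t^{2} x^{3} + 3 A^{2} B t^{2} x^{2} e^{t} + 6 A^{2} B t x^{2} e^{t} + 6 A^{2} C t x^{2} \cos{\left(x \right)} + 6 A B^{2} t x e^{2 t} + 3 A B^{2} x e^{2 t} + 6 A B C t x e^{t} \cos{\left(x \right)} + 6 A B C x e^{t} \cos{\left(x \right)} + 3 A C^{2} x \cos^{2}{\left(x \right)} + 3 B^{3} e^{3 t} + 6 B^{2} C e^{2 t} \cos{\left(x \right)} + 3 B C^{2} e^{t} \cos^{2}{\left(x \right)}
  u·u_tt = A B t x e^{t} + B^{2} e^{2 t} + B C e^{t} \cos{\left(x \right)}
So the left-hand side equals
  3 A^{3} t^{2} x^{3} + 3 A^{2} B t^{2} x^{2} e^{t} + 6 A^{2} B t x^{2} e^{t} + 6 A^{2} C t x^{2} \cos{\left(x \right)} + 6 A B^{2} t x e^{2 t} + 3 A B^{2} x e^{2 t} + 6 A B C t x e^{t} \cos{\left(x \right)} + 6 A B C x e^{t} \cos{\left(x \right)} + A B t x e^{t} + 3 A C^{2} x \cos^{2}{\left(x \right)} + 3 B^{3} e^{3 t} + 6 B^{2} C e^{2 t} \cos{\left(x \right)} + B^{2} e^{2 t} + 3 B C^{2} e^{t} \cos^{2}{\left(x \right)} + B C e^{t} \cos{\left(x \right)}
This must equal f(x, t) identically; expanded, f = 3 t^{2} x^{3} - 3 t^{2} x^{2} e^{t} - 6 t x^{2} e^{t} + 12 t x^{2} \cos{\left(x \right)} + 6 t x e^{2 t} - 12 t x e^{t} \cos{\left(x \right)} - t x e^{t} + 3 x e^{2 t} - 12 x e^{t} \cos{\left(x \right)} + 12 x \cos^{2}{\left(x \right)} - 3 e^{3 t} + 12 e^{2 t} \cos{\left(x \right)} + e^{2 t} - 12 e^{t} \cos^{2}{\left(x \right)} - 2 e^{t} \cos{\left(x \right)}.
Matching coefficients of the independent functions:
(each divided by its leading coefficient; functions giving the same equation are listed together)
  [t^{2} x^{3}]:  A^{3} - 1 = 0
  [x e^{2 t}, t x e^{2 t}]:  A B^{2} - 1 = 0
  [x \cos^{2}{\left(x \right)}]:  A C^{2} - 4 = 0
  [e^{t} \cos{\left(x \right)}]:  B C + 2 = 0
  [e^{t} \cos^{2}{\left(x \right)}]:  B C^{2} + 4 = 0
  [e^{2 t} \cos{\left(x \right)}]:  B^{2} C - 2 = 0
  [t x e^{t}]:  A B + 1 = 0
  [t x^{2} e^{t}, t^{2} x^{2} e^{t}]:  A^{2} B + 1 = 0
  [t x^{2} \cos{\left(x \right)}]:  A^{2} C - 2 = 0
  [x e^{t} \cos{\left(x \right)}, t x e^{t} \cos{\left(x \right)}]:  A B C + 2 = 0
  [e^{2 t}]:  B^{2} - 1 = 0
  [e^{3 t}]:  B^{3} + 1 = 0
Solving: A = 1, B = -1, C = 2.
Check against the point condition:
  u(0, 0) = 1  ⟹  B + C = 1  ✓
Hence u(x, t) = t x - e^{t} + 2 \cos{\left(x \right)}.

Answer: u(x, t) = t x - e^{t} + 2 \cos{\left(x \right)}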